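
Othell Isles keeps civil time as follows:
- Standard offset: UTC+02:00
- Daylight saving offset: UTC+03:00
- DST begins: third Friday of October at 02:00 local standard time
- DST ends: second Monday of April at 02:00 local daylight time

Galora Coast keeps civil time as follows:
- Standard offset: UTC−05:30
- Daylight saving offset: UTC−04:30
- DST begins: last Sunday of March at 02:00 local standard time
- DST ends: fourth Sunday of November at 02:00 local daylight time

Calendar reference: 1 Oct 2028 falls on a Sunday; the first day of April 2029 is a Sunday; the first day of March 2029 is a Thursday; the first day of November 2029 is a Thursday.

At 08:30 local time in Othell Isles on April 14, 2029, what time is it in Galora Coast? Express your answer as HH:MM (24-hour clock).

1 October 2028 is a Sunday, so the first Friday is October 6 and the third is October 20.
1 April 2029 is a Sunday, so the first Monday is April 2 and the second is April 9.
April 14, 2029 is outside the daylight-saving period (20 October 2028 – 9 April 2029), so Othell Isles is on standard time, UTC+02:00.
08:30 Othell Isles − 2h = 06:30 UTC.
1 March 2029 is a Thursday, so Sundays fall on 4, 11, 18, 25; the last is March 25.
1 November 2029 is a Thursday, so the first Sunday is November 4 and the fourth is November 25.
At the standard offset (UTC−05:30), 06:30 UTC − 5h30m = 01:00 Galora Coast standard time.
The standard-time date in Galora Coast, April 14, 2029, lies within the daylight-saving period (25 March – 25 November), so Galora Coast is on daylight time, UTC−04:30.
06:30 UTC − 4h30m = 02:00 Galora Coast.

02:00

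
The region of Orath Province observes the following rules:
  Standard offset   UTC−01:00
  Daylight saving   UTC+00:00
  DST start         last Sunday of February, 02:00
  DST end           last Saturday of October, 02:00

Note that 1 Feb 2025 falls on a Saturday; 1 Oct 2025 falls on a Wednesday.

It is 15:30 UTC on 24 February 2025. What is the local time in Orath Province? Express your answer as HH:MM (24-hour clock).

1 February 2025 is a Saturday, so Sundays fall on 2, 9, 16, 23; the last is February 23.
1 October 2025 is a Wednesday, so Saturdays fall on 4, 11, 18, 25; the last is October 25.
At the standard offset (UTC−01:00), 15:30 UTC − 1h = 14:30 Orath Province standard time.
Daylight saving runs 23 February – 25 October; the standard-time date in Orath Province, 24 February 2025, is inside that window, so Orath Province is at UTC+00:00.
15:30 UTC + 0h = 15:30 local.

15:30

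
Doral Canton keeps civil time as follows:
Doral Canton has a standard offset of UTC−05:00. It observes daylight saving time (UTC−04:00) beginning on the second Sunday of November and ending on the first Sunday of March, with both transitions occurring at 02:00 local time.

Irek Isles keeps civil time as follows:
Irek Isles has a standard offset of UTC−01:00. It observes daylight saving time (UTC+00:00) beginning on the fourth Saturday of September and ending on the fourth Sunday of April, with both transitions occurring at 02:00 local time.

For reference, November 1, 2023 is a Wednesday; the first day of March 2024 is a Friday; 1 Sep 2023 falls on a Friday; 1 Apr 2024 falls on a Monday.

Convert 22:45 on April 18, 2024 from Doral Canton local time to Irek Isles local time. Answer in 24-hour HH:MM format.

03:45

1 November 2023 is a Wednesday, so the first Sunday is November 5 and the second is November 12.
1 March 2024 is a Friday, so the first Sunday is March 3.
Daylight saving runs 12 November 2023 – 3 March 2024; April 18, 2024 is outside that window, so Doral Canton is on standard time at UTC−05:00.
22:45 Doral Canton + 5h = 03:45 UTC (rolling into the next day, 19 April 2024).
1 September 2023 is a Friday, so the first Saturday is September 2 and the fourth is September 23.
1 April 2024 is a Monday, so the first Sunday is April 7 and the fourth is April 28.
At the standard offset (UTC−01:00), 03:45 UTC − 1h = 02:45 Irek Isles standard time.
The standard-time date in Irek Isles, April 19, 2024, lies within the daylight-saving period (23 September 2023 – 28 April 2024), so Irek Isles is on daylight time, UTC+00:00.
03:45 UTC + 0h = 03:45 Irek Isles.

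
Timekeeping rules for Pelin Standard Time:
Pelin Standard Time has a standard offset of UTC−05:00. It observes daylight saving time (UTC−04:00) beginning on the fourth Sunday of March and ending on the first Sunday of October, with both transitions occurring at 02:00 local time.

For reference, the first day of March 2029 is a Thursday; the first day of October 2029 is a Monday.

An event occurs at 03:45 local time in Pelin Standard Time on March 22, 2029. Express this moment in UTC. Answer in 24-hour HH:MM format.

1 March 2029 is a Thursday, so the first Sunday is March 4 and the fourth is March 25.
1 October 2029 is a Monday, so the first Sunday is October 7.
March 22, 2029 is outside the daylight-saving period (25 March – 7 October), so Pelin Standard Time is on standard time, UTC−05:00.
03:45 local + 5h = 08:45 UTC.

08:45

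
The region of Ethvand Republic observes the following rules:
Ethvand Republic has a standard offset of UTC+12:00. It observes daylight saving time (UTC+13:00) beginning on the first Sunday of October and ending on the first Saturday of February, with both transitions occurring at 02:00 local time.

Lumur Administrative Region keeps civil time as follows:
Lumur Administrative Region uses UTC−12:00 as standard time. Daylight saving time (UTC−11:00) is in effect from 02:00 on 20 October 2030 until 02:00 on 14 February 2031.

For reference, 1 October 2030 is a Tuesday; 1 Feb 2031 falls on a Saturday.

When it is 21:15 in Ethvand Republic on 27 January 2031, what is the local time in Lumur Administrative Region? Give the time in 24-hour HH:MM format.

21:15

1 October 2030 is a Tuesday, so the first Sunday is October 6.
1 February 2031 is a Saturday, so the first Saturday is February 1.
27 January 2031 lies within the daylight-saving period (6 October 2030 – 1 February 2031), so Ethvand Republic is on daylight time, UTC+13:00.
21:15 Ethvand Republic − 13h = 08:15 UTC.
At the standard offset (UTC−12:00), 08:15 UTC − 12h = 20:15 Lumur Administrative Region standard time (rolling into the previous day, 26 January 2031).
The standard-time date in Lumur Administrative Region, 26 January 2031, falls between 20 October 2030 and 14 February 2031, so daylight saving is in effect and Lumur Administrative Region is at UTC−11:00.
08:15 UTC − 11h = 21:15 Lumur Administrative Region (rolling into the previous day, 26 January 2031).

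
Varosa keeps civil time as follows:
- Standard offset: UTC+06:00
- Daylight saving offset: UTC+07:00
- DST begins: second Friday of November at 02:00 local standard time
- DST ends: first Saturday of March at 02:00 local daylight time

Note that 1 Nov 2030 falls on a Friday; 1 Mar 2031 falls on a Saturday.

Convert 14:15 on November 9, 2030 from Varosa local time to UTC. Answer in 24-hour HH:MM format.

07:15

1 November 2030 is a Friday, so the first Friday is November 1 and the second is November 8.
1 March 2031 is a Saturday, so the first Saturday is March 1.
November 9, 2030 falls between 8 November 2030 and 1 March 2031, so daylight saving is in effect and Varosa is at UTC+07:00.
14:15 local − 7h = 07:15 UTC.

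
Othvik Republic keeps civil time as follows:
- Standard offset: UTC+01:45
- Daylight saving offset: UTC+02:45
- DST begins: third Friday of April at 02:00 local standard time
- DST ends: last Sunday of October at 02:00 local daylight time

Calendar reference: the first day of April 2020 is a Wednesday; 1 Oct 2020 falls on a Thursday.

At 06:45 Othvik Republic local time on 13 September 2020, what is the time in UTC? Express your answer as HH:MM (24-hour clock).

04:00

1 April 2020 is a Wednesday, so the first Friday is April 3 and the third is April 17.
1 October 2020 is a Thursday, so Sundays fall on 4, 11, 18, 25; the last is October 25.
13 September 2020 lies within the daylight-saving period (17 April – 25 October), so Othvik Republic is on daylight time, UTC+02:45.
06:45 local − 2h45m = 04:00 UTC.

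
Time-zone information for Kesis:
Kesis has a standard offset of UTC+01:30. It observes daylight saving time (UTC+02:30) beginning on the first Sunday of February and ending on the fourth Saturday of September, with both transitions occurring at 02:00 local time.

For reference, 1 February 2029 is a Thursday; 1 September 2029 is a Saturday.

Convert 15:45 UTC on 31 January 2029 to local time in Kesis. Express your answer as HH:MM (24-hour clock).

17:15

1 February 2029 is a Thursday, so the first Sunday is February 4.
1 September 2029 is a Saturday, so the first Saturday is September 1 and the fourth is September 22.
At the standard offset (UTC+01:30), 15:45 UTC + 1h30m = 17:15 Kesis standard time.
The standard-time date in Kesis, 31 January 2029, is outside the daylight-saving period (4 February – 22 September), so Kesis is on standard time, UTC+01:30.
15:45 UTC + 1h30m = 17:15 local.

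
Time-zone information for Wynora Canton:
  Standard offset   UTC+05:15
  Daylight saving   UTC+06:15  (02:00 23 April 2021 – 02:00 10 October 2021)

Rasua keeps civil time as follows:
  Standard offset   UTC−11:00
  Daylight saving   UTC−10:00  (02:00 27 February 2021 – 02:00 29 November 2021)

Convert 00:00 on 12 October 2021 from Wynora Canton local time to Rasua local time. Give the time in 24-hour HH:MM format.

08:45

12 October 2021 is outside the daylight-saving period (23 April – 10 October), so Wynora Canton is on standard time, UTC+05:15.
00:00 Wynora Canton − 5h15m = 18:45 UTC (rolling into the previous day, 11 October 2021).
At the standard offset (UTC−11:00), 18:45 UTC − 11h = 07:45 Rasua standard time.
The standard-time date in Rasua, 11 October 2021, falls between 27 February and 29 November, so daylight saving is in effect and Rasua is at UTC−10:00.
18:45 UTC − 10h = 08:45 Rasua.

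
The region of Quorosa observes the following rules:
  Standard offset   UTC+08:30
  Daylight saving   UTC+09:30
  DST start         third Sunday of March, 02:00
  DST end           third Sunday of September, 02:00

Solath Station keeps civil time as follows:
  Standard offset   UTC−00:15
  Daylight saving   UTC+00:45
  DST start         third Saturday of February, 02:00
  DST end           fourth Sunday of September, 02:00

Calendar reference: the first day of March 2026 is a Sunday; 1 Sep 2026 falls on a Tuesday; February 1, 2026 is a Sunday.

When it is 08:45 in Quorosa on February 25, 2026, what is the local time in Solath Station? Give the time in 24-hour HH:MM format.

1 March 2026 is a Sunday, so the first Sunday is March 1 and the third is March 15.
1 September 2026 is a Tuesday, so the first Sunday is September 6 and the third is September 20.
February 25, 2026 does not fall between 15 March and 20 September, so daylight saving is not in effect and Quorosa is at UTC+08:30.
08:45 Quorosa − 8h30m = 00:15 UTC.
1 February 2026 is a Sunday, so the first Saturday is February 7 and the third is February 21.
1 September 2026 is a Tuesday, so the first Sunday is September 6 and the fourth is September 27.
At the standard offset (UTC−00:15), 00:15 UTC − 0h15m = 00:00 Solath Station standard time.
The standard-time date in Solath Station, February 25, 2026, lies within the daylight-saving period (21 February – 27 September), so Solath Station is on daylight time, UTC+00:45.
00:15 UTC + 0h45m = 01:00 Solath Station.

01:00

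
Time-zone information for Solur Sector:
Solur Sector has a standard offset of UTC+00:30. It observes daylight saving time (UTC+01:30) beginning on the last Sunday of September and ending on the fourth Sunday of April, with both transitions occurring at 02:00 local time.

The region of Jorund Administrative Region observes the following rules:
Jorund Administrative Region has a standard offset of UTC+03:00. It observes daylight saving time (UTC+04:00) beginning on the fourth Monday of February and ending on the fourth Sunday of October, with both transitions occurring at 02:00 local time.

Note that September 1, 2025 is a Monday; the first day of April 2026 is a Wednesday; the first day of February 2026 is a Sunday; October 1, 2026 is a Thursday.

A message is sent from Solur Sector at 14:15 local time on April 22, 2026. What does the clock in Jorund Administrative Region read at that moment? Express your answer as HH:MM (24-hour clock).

16:45

1 September 2025 is a Monday, so Sundays fall on 7, 14, 21, 28; the last is September 28.
1 April 2026 is a Wednesday, so the first Sunday is April 5 and the fourth is April 26.
April 22, 2026 falls between 28 September 2025 and 26 April 2026, so daylight saving is in effect and Solur Sector is at UTC+01:30.
14:15 Solur Sector − 1h30m = 12:45 UTC.
1 February 2026 is a Sunday, so the first Monday is February 2 and the fourth is February 23.
1 October 2026 is a Thursday, so the first Sunday is October 4 and the fourth is October 25.
At the standard offset (UTC+03:00), 12:45 UTC + 3h = 15:45 Jorund Administrative Region standard time.
Daylight saving runs 23 February – 25 October; the standard-time date in Jorund Administrative Region, April 22, 2026, is inside that window, so Jorund Administrative Region is at UTC+04:00.
12:45 UTC + 4h = 16:45 Jorund Administrative Region.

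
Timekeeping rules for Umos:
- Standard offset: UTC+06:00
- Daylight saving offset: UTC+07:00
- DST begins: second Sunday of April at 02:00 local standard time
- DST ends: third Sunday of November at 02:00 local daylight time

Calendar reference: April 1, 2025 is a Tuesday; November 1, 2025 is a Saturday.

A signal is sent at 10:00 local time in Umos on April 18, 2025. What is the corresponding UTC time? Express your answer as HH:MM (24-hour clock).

1 April 2025 is a Tuesday, so the first Sunday is April 6 and the second is April 13.
1 November 2025 is a Saturday, so the first Sunday is November 2 and the third is November 16.
April 18, 2025 falls between 13 April and 16 November, so daylight saving is in effect and Umos is at UTC+07:00.
10:00 local − 7h = 03:00 UTC.

03:00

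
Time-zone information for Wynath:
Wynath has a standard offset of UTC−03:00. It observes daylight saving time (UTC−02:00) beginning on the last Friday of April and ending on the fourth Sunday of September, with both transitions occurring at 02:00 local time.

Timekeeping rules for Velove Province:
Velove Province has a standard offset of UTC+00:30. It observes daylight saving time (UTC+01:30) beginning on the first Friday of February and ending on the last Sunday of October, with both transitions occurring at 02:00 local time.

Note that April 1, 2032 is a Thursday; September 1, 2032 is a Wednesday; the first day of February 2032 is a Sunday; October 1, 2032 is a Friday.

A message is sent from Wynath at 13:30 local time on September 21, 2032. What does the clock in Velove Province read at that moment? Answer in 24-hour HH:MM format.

1 April 2032 is a Thursday, so Fridays fall on 2, 9, 16, 23, 30; the last is April 30.
1 September 2032 is a Wednesday, so the first Sunday is September 5 and the fourth is September 26.
September 21, 2032 lies within the daylight-saving period (30 April – 26 September), so Wynath is on daylight time, UTC−02:00.
13:30 Wynath + 2h = 15:30 UTC.
1 February 2032 is a Sunday, so the first Friday is February 6.
1 October 2032 is a Friday, so Sundays fall on 3, 10, 17, 24, 31; the last is October 31.
At the standard offset (UTC+00:30), 15:30 UTC + 0h30m = 16:00 Velove Province standard time.
Daylight saving runs 6 February – 31 October; the standard-time date in Velove Province, September 21, 2032, is inside that window, so Velove Province is at UTC+01:30.
15:30 UTC + 1h30m = 17:00 Velove Province.

17:00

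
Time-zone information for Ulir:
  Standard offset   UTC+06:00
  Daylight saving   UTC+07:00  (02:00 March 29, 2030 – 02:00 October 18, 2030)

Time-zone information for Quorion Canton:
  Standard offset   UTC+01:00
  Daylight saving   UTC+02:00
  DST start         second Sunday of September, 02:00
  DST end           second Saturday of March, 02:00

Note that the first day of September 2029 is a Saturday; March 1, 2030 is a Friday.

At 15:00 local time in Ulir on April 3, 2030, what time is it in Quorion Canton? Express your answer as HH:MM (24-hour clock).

April 3, 2030 lies within the daylight-saving period (29 March – 18 October), so Ulir is on daylight time, UTC+07:00.
15:00 Ulir − 7h = 08:00 UTC.
1 September 2029 is a Saturday, so the first Sunday is September 2 and the second is September 9.
1 March 2030 is a Friday, so the first Saturday is March 2 and the second is March 9.
At the standard offset (UTC+01:00), 08:00 UTC + 1h = 09:00 Quorion Canton standard time.
The standard-time date in Quorion Canton, April 3, 2030, does not fall between 9 September 2029 and 9 March 2030, so daylight saving is not in effect and Quorion Canton is at UTC+01:00.
08:00 UTC + 1h = 09:00 Quorion Canton.

09:00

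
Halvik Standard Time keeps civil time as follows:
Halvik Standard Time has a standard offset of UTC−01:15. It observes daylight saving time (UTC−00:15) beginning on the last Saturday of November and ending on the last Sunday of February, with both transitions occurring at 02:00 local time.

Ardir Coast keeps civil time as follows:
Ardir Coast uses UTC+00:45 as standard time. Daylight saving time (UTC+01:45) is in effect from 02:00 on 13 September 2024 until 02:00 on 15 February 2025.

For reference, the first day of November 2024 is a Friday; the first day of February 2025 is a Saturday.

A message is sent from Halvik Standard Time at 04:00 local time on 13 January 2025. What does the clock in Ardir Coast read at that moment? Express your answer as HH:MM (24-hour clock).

1 November 2024 is a Friday, so Saturdays fall on 2, 9, 16, 23, 30; the last is November 30.
1 February 2025 is a Saturday, so Sundays fall on 2, 9, 16, 23; the last is February 23.
13 January 2025 falls between 30 November 2024 and 23 February 2025, so daylight saving is in effect and Halvik Standard Time is at UTC−00:15.
04:00 Halvik Standard Time + 0h15m = 04:15 UTC.
At the standard offset (UTC+00:45), 04:15 UTC + 0h45m = 05:00 Ardir Coast standard time.
The standard-time date in Ardir Coast, 13 January 2025, falls between 13 September 2024 and 15 February 2025, so daylight saving is in effect and Ardir Coast is at UTC+01:45.
04:15 UTC + 1h45m = 06:00 Ardir Coast.

06:00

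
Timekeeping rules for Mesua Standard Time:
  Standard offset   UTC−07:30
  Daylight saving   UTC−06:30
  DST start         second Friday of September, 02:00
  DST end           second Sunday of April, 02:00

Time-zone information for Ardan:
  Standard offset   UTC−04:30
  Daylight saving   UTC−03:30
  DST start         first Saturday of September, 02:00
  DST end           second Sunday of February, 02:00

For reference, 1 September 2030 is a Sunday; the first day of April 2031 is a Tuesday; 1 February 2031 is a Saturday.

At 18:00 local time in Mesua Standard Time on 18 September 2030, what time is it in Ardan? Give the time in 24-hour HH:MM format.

1 September 2030 is a Sunday, so the first Friday is September 6 and the second is September 13.
1 April 2031 is a Tuesday, so the first Sunday is April 6 and the second is April 13.
18 September 2030 falls between 13 September 2030 and 13 April 2031, so daylight saving is in effect and Mesua Standard Time is at UTC−06:30.
18:00 Mesua Standard Time + 6h30m = 00:30 UTC (rolling into the next day, 19 September 2030).
1 September 2030 is a Sunday, so the first Saturday is September 7.
1 February 2031 is a Saturday, so the first Sunday is February 2 and the second is February 9.
At the standard offset (UTC−04:30), 00:30 UTC − 4h30m = 20:00 Ardan standard time (rolling into the previous day, 18 September 2030).
The standard-time date in Ardan, 18 September 2030, lies within the daylight-saving period (7 September 2030 – 9 February 2031), so Ardan is on daylight time, UTC−03:30.
00:30 UTC − 3h30m = 21:00 Ardan (rolling into the previous day, 18 September 2030).

21:00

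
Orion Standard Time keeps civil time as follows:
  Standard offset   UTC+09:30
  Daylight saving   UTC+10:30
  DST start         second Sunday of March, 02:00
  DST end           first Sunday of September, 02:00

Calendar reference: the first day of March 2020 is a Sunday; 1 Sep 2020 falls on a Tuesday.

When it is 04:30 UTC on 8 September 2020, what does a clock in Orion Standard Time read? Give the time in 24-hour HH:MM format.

1 March 2020 is a Sunday, so the first Sunday is March 1 and the second is March 8.
1 September 2020 is a Tuesday, so the first Sunday is September 6.
At the standard offset (UTC+09:30), 04:30 UTC + 9h30m = 14:00 Orion Standard Time standard time.
The standard-time date in Orion Standard Time, 8 September 2020, is outside the daylight-saving period (8 March – 6 September), so Orion Standard Time is on standard time, UTC+09:30.
04:30 UTC + 9h30m = 14:00 local.

14:00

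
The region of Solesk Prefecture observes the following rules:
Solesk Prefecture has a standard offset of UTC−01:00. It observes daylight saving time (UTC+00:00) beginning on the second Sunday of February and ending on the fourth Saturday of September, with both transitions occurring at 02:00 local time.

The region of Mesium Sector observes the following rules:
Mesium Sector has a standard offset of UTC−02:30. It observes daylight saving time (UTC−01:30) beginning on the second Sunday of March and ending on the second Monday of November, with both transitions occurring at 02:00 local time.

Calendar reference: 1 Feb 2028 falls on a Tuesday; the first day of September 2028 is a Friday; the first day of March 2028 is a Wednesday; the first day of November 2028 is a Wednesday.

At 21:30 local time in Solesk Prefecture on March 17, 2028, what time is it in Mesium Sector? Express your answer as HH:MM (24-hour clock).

20:00

1 February 2028 is a Tuesday, so the first Sunday is February 6 and the second is February 13.
1 September 2028 is a Friday, so the first Saturday is September 2 and the fourth is September 23.
Daylight saving runs 13 February – 23 September; March 17, 2028 is inside that window, so Solesk Prefecture is at UTC+00:00.
21:30 Solesk Prefecture − 0h = 21:30 UTC.
1 March 2028 is a Wednesday, so the first Sunday is March 5 and the second is March 12.
1 November 2028 is a Wednesday, so the first Monday is November 6 and the second is November 13.
At the standard offset (UTC−02:30), 21:30 UTC − 2h30m = 19:00 Mesium Sector standard time.
The standard-time date in Mesium Sector, March 17, 2028, lies within the daylight-saving period (12 March – 13 November), so Mesium Sector is on daylight time, UTC−01:30.
21:30 UTC − 1h30m = 20:00 Mesium Sector.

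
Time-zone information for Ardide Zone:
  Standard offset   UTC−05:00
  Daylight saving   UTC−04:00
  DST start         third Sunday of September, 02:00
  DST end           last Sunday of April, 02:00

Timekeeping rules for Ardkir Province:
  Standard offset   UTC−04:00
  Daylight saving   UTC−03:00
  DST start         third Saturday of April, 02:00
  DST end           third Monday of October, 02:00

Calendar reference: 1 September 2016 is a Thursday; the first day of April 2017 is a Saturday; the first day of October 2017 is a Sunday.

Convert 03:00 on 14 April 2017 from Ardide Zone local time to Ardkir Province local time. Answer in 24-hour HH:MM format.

03:00

1 September 2016 is a Thursday, so the first Sunday is September 4 and the third is September 18.
1 April 2017 is a Saturday, so Sundays fall on 2, 9, 16, 23, 30; the last is April 30.
14 April 2017 lies within the daylight-saving period (18 September 2016 – 30 April 2017), so Ardide Zone is on daylight time, UTC−04:00.
03:00 Ardide Zone + 4h = 07:00 UTC.
1 April 2017 is a Saturday, so the first Saturday is April 1 and the third is April 15.
1 October 2017 is a Sunday, so the first Monday is October 2 and the third is October 16.
At the standard offset (UTC−04:00), 07:00 UTC − 4h = 03:00 Ardkir Province standard time.
Daylight saving runs 15 April – 16 October; the standard-time date in Ardkir Province, 14 April 2017, is outside that window, so Ardkir Province is on standard time at UTC−04:00.
07:00 UTC − 4h = 03:00 Ardkir Province.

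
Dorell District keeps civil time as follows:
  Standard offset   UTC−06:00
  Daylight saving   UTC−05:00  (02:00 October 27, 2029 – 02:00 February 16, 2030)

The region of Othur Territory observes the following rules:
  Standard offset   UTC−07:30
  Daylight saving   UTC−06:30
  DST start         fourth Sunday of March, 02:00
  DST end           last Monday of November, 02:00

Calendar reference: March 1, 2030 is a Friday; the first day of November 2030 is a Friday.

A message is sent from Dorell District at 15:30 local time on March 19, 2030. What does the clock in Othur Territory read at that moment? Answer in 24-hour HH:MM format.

Daylight saving runs 27 October 2029 – 16 February 2030; March 19, 2030 is outside that window, so Dorell District is on standard time at UTC−06:00.
15:30 Dorell District + 6h = 21:30 UTC.
1 March 2030 is a Friday, so the first Sunday is March 3 and the fourth is March 24.
1 November 2030 is a Friday, so Mondays fall on 4, 11, 18, 25; the last is November 25.
At the standard offset (UTC−07:30), 21:30 UTC − 7h30m = 14:00 Othur Territory standard time.
Daylight saving runs 24 March – 25 November; the standard-time date in Othur Territory, March 19, 2030, is outside that window, so Othur Territory is on standard time at UTC−07:30.
21:30 UTC − 7h30m = 14:00 Othur Territory.

14:00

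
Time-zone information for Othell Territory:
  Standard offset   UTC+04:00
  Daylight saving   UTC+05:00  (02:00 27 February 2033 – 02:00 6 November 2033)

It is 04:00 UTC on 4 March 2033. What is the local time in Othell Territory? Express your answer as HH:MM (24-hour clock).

09:00

At the standard offset (UTC+04:00), 04:00 UTC + 4h = 08:00 Othell Territory standard time.
The standard-time date in Othell Territory, 4 March 2033, falls between 27 February and 6 November, so daylight saving is in effect and Othell Territory is at UTC+05:00.
04:00 UTC + 5h = 09:00 local.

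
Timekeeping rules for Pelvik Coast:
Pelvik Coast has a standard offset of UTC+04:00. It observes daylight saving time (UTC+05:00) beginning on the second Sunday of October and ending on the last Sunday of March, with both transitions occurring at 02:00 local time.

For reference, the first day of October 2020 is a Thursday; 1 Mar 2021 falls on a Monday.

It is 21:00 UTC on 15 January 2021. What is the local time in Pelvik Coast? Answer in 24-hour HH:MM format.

02:00

1 October 2020 is a Thursday, so the first Sunday is October 4 and the second is October 11.
1 March 2021 is a Monday, so Sundays fall on 7, 14, 21, 28; the last is March 28.
At the standard offset (UTC+04:00), 21:00 UTC + 4h = 01:00 Pelvik Coast standard time (rolling into the next day, 16 January 2021).
The standard-time date in Pelvik Coast, 16 January 2021, lies within the daylight-saving period (11 October 2020 – 28 March 2021), so Pelvik Coast is on daylight time, UTC+05:00.
21:00 UTC + 5h = 02:00 local (rolling into the next day, 16 January 2021).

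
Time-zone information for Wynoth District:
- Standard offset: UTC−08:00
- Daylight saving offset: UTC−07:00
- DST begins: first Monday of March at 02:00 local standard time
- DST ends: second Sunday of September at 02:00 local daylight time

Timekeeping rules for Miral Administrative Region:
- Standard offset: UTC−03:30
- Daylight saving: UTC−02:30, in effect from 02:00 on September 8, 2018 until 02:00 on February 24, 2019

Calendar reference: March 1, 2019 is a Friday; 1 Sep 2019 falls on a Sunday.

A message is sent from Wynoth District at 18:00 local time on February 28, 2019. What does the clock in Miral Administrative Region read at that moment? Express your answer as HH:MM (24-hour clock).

22:30

1 March 2019 is a Friday, so the first Monday is March 4.
1 September 2019 is a Sunday, so the first Sunday is September 1 and the second is September 8.
February 28, 2019 is outside the daylight-saving period (4 March – 8 September), so Wynoth District is on standard time, UTC−08:00.
18:00 Wynoth District + 8h = 02:00 UTC (rolling into the next day, 1 March 2019).
At the standard offset (UTC−03:30), 02:00 UTC − 3h30m = 22:30 Miral Administrative Region standard time (rolling into the previous day, 28 February 2019).
The standard-time date in Miral Administrative Region, February 28, 2019, does not fall between 8 September 2018 and 24 February 2019, so daylight saving is not in effect and Miral Administrative Region is at UTC−03:30.
02:00 UTC − 3h30m = 22:30 Miral Administrative Region (rolling into the previous day, 28 February 2019).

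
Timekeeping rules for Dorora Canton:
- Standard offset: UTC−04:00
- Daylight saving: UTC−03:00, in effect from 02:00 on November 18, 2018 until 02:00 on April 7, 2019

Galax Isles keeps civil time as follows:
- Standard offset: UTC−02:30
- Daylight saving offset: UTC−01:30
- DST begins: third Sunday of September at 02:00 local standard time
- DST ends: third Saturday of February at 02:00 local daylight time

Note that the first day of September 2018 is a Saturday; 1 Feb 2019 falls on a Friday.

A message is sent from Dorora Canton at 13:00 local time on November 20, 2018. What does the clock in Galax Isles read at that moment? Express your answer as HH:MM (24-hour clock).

Daylight saving runs 18 November 2018 – 7 April 2019; November 20, 2018 is inside that window, so Dorora Canton is at UTC−03:00.
13:00 Dorora Canton + 3h = 16:00 UTC.
1 September 2018 is a Saturday, so the first Sunday is September 2 and the third is September 16.
1 February 2019 is a Friday, so the first Saturday is February 2 and the third is February 16.
At the standard offset (UTC−02:30), 16:00 UTC − 2h30m = 13:30 Galax Isles standard time.
The standard-time date in Galax Isles, November 20, 2018, lies within the daylight-saving period (16 September 2018 – 16 February 2019), so Galax Isles is on daylight time, UTC−01:30.
16:00 UTC − 1h30m = 14:30 Galax Isles.

14:30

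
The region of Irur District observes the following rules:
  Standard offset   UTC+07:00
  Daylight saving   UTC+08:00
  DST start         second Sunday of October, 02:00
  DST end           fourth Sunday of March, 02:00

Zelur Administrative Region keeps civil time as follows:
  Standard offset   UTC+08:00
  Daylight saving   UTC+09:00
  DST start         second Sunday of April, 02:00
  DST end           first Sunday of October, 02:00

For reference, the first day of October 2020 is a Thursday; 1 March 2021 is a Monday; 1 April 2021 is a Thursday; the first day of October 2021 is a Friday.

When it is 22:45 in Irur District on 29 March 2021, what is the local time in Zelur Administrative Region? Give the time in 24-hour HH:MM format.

23:45

1 October 2020 is a Thursday, so the first Sunday is October 4 and the second is October 11.
1 March 2021 is a Monday, so the first Sunday is March 7 and the fourth is March 28.
Daylight saving runs 11 October 2020 – 28 March 2021; 29 March 2021 is outside that window, so Irur District is on standard time at UTC+07:00.
22:45 Irur District − 7h = 15:45 UTC.
1 April 2021 is a Thursday, so the first Sunday is April 4 and the second is April 11.
1 October 2021 is a Friday, so the first Sunday is October 3.
At the standard offset (UTC+08:00), 15:45 UTC + 8h = 23:45 Zelur Administrative Region standard time.
Daylight saving runs 11 April – 3 October; the standard-time date in Zelur Administrative Region, 29 March 2021, is outside that window, so Zelur Administrative Region is on standard time at UTC+08:00.
15:45 UTC + 8h = 23:45 Zelur Administrative Region.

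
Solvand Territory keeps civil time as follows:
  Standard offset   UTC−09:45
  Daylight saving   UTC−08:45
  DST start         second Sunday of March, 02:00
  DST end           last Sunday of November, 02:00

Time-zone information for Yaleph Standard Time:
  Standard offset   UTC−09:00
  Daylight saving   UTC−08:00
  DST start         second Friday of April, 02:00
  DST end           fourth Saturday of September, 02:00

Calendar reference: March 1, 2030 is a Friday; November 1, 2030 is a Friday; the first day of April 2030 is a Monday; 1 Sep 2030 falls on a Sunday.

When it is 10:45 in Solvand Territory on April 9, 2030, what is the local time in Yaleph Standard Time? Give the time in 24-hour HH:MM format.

10:30

1 March 2030 is a Friday, so the first Sunday is March 3 and the second is March 10.
1 November 2030 is a Friday, so Sundays fall on 3, 10, 17, 24; the last is November 24.
April 9, 2030 lies within the daylight-saving period (10 March – 24 November), so Solvand Territory is on daylight time, UTC−08:45.
10:45 Solvand Territory + 8h45m = 19:30 UTC.
1 April 2030 is a Monday, so the first Friday is April 5 and the second is April 12.
1 September 2030 is a Sunday, so the first Saturday is September 7 and the fourth is September 28.
At the standard offset (UTC−09:00), 19:30 UTC − 9h = 10:30 Yaleph Standard Time standard time.
The standard-time date in Yaleph Standard Time, April 9, 2030, is outside the daylight-saving period (12 April – 28 September), so Yaleph Standard Time is on standard time, UTC−09:00.
19:30 UTC − 9h = 10:30 Yaleph Standard Time.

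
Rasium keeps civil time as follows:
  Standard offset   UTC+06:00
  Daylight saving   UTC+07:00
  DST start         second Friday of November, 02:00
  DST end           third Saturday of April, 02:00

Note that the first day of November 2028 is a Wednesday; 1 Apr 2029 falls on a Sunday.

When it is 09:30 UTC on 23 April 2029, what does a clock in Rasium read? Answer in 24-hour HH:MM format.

1 November 2028 is a Wednesday, so the first Friday is November 3 and the second is November 10.
1 April 2029 is a Sunday, so the first Saturday is April 7 and the third is April 21.
At the standard offset (UTC+06:00), 09:30 UTC + 6h = 15:30 Rasium standard time.
The standard-time date in Rasium, 23 April 2029, does not fall between 10 November 2028 and 21 April 2029, so daylight saving is not in effect and Rasium is at UTC+06:00.
09:30 UTC + 6h = 15:30 local.

15:30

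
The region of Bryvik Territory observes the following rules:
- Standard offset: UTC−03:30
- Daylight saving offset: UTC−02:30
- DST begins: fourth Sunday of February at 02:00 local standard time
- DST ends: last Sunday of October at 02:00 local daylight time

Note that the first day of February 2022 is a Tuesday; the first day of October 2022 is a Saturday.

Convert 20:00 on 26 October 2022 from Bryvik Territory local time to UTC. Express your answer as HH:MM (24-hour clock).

1 February 2022 is a Tuesday, so the first Sunday is February 6 and the fourth is February 27.
1 October 2022 is a Saturday, so Sundays fall on 2, 9, 16, 23, 30; the last is October 30.
26 October 2022 falls between 27 February and 30 October, so daylight saving is in effect and Bryvik Territory is at UTC−02:30.
20:00 local + 2h30m = 22:30 UTC.

22:30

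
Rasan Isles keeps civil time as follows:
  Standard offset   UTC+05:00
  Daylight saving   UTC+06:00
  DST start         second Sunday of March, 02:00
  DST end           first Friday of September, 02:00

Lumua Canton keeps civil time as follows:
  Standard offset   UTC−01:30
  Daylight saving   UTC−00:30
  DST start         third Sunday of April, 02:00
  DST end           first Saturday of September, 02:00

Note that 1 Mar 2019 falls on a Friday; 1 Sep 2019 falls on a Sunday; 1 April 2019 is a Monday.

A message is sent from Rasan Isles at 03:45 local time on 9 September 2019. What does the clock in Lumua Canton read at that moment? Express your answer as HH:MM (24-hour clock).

21:15

1 March 2019 is a Friday, so the first Sunday is March 3 and the second is March 10.
1 September 2019 is a Sunday, so the first Friday is September 6.
Daylight saving runs 10 March – 6 September; 9 September 2019 is outside that window, so Rasan Isles is on standard time at UTC+05:00.
03:45 Rasan Isles − 5h = 22:45 UTC (rolling into the previous day, 8 September 2019).
1 April 2019 is a Monday, so the first Sunday is April 7 and the third is April 21.
1 September 2019 is a Sunday, so the first Saturday is September 7.
At the standard offset (UTC−01:30), 22:45 UTC − 1h30m = 21:15 Lumua Canton standard time.
Daylight saving runs 21 April – 7 September; the standard-time date in Lumua Canton, 8 September 2019, is outside that window, so Lumua Canton is on standard time at UTC−01:30.
22:45 UTC − 1h30m = 21:15 Lumua Canton.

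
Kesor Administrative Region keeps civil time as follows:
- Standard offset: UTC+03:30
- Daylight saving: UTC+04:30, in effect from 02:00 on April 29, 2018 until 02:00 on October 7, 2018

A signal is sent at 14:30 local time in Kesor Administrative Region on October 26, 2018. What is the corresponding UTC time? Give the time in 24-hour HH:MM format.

11:00

Daylight saving runs 29 April – 7 October; October 26, 2018 is outside that window, so Kesor Administrative Region is on standard time at UTC+03:30.
14:30 local − 3h30m = 11:00 UTC.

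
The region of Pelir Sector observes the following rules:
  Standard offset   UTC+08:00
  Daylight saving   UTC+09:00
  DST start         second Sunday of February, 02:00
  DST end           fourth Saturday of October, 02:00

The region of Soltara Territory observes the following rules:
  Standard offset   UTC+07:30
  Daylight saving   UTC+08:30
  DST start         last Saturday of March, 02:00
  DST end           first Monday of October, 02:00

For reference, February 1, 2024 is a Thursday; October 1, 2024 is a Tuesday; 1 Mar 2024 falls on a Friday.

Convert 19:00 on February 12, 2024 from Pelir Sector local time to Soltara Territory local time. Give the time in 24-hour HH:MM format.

1 February 2024 is a Thursday, so the first Sunday is February 4 and the second is February 11.
1 October 2024 is a Tuesday, so the first Saturday is October 5 and the fourth is October 26.
Daylight saving runs 11 February – 26 October; February 12, 2024 is inside that window, so Pelir Sector is at UTC+09:00.
19:00 Pelir Sector − 9h = 10:00 UTC.
1 March 2024 is a Friday, so Saturdays fall on 2, 9, 16, 23, 30; the last is March 30.
1 October 2024 is a Tuesday, so the first Monday is October 7.
At the standard offset (UTC+07:30), 10:00 UTC + 7h30m = 17:30 Soltara Territory standard time.
The standard-time date in Soltara Territory, February 12, 2024, does not fall between 30 March and 7 October, so daylight saving is not in effect and Soltara Territory is at UTC+07:30.
10:00 UTC + 7h30m = 17:30 Soltara Territory.

17:30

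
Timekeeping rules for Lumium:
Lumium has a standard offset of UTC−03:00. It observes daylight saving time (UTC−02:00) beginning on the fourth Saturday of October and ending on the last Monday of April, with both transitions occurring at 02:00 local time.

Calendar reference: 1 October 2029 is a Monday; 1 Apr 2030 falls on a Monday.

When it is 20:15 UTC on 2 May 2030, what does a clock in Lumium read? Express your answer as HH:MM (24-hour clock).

1 October 2029 is a Monday, so the first Saturday is October 6 and the fourth is October 27.
1 April 2030 is a Monday, so Mondays fall on 1, 8, 15, 22, 29; the last is April 29.
At the standard offset (UTC−03:00), 20:15 UTC − 3h = 17:15 Lumium standard time.
The standard-time date in Lumium, 2 May 2030, is outside the daylight-saving period (27 October 2029 – 29 April 2030), so Lumium is on standard time, UTC−03:00.
20:15 UTC − 3h = 17:15 local.

17:15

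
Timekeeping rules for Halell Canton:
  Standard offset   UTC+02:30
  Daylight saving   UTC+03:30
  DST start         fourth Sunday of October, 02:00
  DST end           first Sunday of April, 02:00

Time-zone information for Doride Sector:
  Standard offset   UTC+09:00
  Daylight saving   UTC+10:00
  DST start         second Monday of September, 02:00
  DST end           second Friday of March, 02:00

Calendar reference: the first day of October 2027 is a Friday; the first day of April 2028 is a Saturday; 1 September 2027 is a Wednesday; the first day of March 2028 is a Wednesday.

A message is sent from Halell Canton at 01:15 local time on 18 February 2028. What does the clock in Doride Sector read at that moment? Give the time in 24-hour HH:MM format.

07:45

1 October 2027 is a Friday, so the first Sunday is October 3 and the fourth is October 24.
1 April 2028 is a Saturday, so the first Sunday is April 2.
Daylight saving runs 24 October 2027 – 2 April 2028; 18 February 2028 is inside that window, so Halell Canton is at UTC+03:30.
01:15 Halell Canton − 3h30m = 21:45 UTC (rolling into the previous day, 17 February 2028).
1 September 2027 is a Wednesday, so the first Monday is September 6 and the second is September 13.
1 March 2028 is a Wednesday, so the first Friday is March 3 and the second is March 10.
At the standard offset (UTC+09:00), 21:45 UTC + 9h = 06:45 Doride Sector standard time (rolling into the next day, 18 February 2028).
The standard-time date in Doride Sector, 18 February 2028, falls between 13 September 2027 and 10 March 2028, so daylight saving is in effect and Doride Sector is at UTC+10:00.
21:45 UTC + 10h = 07:45 Doride Sector (rolling into the next day, 18 February 2028).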